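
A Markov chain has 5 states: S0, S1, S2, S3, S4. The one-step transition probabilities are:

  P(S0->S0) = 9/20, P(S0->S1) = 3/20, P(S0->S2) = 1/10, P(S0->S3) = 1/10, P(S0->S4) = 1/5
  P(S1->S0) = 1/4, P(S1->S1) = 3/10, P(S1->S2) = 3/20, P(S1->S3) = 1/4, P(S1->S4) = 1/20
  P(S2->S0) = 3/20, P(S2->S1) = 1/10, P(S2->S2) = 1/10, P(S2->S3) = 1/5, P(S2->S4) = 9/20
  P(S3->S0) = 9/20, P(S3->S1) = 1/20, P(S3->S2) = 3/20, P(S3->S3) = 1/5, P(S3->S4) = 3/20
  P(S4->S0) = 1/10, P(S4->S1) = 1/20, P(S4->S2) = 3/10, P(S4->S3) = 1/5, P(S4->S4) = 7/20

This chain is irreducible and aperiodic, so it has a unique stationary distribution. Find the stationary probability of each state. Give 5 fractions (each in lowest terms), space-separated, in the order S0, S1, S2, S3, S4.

Answer: 28221/97771 11358/97771 16157/97771 17300/97771 24735/97771

Derivation:
The stationary distribution satisfies pi = pi * P, i.e.:
  pi_S0 = 9/20*pi_S0 + 1/4*pi_S1 + 3/20*pi_S2 + 9/20*pi_S3 + 1/10*pi_S4
  pi_S1 = 3/20*pi_S0 + 3/10*pi_S1 + 1/10*pi_S2 + 1/20*pi_S3 + 1/20*pi_S4
  pi_S2 = 1/10*pi_S0 + 3/20*pi_S1 + 1/10*pi_S2 + 3/20*pi_S3 + 3/10*pi_S4
  pi_S3 = 1/10*pi_S0 + 1/4*pi_S1 + 1/5*pi_S2 + 1/5*pi_S3 + 1/5*pi_S4
  pi_S4 = 1/5*pi_S0 + 1/20*pi_S1 + 9/20*pi_S2 + 3/20*pi_S3 + 7/20*pi_S4
with normalization: pi_S0 + pi_S1 + pi_S2 + pi_S3 + pi_S4 = 1.

Using the first 4 balance equations plus normalization, the linear system A*pi = b is:
  [-11/20, 1/4, 3/20, 9/20, 1/10] . pi = 0
  [3/20, -7/10, 1/10, 1/20, 1/20] . pi = 0
  [1/10, 3/20, -9/10, 3/20, 3/10] . pi = 0
  [1/10, 1/4, 1/5, -4/5, 1/5] . pi = 0
  [1, 1, 1, 1, 1] . pi = 1

Solving yields:
  pi_S0 = 28221/97771
  pi_S1 = 11358/97771
  pi_S2 = 16157/97771
  pi_S3 = 17300/97771
  pi_S4 = 24735/97771

Verification (pi * P):
  28221/97771*9/20 + 11358/97771*1/4 + 16157/97771*3/20 + 17300/97771*9/20 + 24735/97771*1/10 = 28221/97771 = pi_S0  (ok)
  28221/97771*3/20 + 11358/97771*3/10 + 16157/97771*1/10 + 17300/97771*1/20 + 24735/97771*1/20 = 11358/97771 = pi_S1  (ok)
  28221/97771*1/10 + 11358/97771*3/20 + 16157/97771*1/10 + 17300/97771*3/20 + 24735/97771*3/10 = 16157/97771 = pi_S2  (ok)
  28221/97771*1/10 + 11358/97771*1/4 + 16157/97771*1/5 + 17300/97771*1/5 + 24735/97771*1/5 = 17300/97771 = pi_S3  (ok)
  28221/97771*1/5 + 11358/97771*1/20 + 16157/97771*9/20 + 17300/97771*3/20 + 24735/97771*7/20 = 24735/97771 = pi_S4  (ok)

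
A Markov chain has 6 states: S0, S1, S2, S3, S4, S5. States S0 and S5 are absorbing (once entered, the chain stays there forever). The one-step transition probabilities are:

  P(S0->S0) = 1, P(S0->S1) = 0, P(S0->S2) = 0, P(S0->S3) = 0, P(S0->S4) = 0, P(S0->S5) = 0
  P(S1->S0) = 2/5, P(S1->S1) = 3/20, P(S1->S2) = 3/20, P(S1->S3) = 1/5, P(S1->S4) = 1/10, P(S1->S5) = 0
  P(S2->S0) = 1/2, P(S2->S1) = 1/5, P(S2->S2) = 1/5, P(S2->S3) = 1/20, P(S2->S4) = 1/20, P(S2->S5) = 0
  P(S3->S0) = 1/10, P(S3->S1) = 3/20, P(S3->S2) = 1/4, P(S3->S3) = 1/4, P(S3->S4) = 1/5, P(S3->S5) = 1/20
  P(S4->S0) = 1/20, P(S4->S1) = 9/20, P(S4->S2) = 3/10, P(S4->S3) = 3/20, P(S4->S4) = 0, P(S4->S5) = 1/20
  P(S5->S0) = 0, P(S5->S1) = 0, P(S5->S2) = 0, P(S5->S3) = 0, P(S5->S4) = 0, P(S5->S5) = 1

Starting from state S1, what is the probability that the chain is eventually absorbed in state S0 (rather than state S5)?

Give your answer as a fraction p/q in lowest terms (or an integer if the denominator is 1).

Let a_i = P(absorbed in S0 | start in state i).
Boundary conditions: a_S0 = 1, a_S5 = 0.
For each transient state i, a_i = sum_j P(i->j) * a_j:
  a_S1 = 2/5*a_S0 + 3/20*a_S1 + 3/20*a_S2 + 1/5*a_S3 + 1/10*a_S4 + 0*a_S5
  a_S2 = 1/2*a_S0 + 1/5*a_S1 + 1/5*a_S2 + 1/20*a_S3 + 1/20*a_S4 + 0*a_S5
  a_S3 = 1/10*a_S0 + 3/20*a_S1 + 1/4*a_S2 + 1/4*a_S3 + 1/5*a_S4 + 1/20*a_S5
  a_S4 = 1/20*a_S0 + 9/20*a_S1 + 3/10*a_S2 + 3/20*a_S3 + 0*a_S4 + 1/20*a_S5

Substituting a_S0 = 1 and a_S5 = 0, rearrange to (I - Q) a = r where r[i] = P(i -> S0):
  [17/20, -3/20, -1/5, -1/10] . (a_S1, a_S2, a_S3, a_S4) = 2/5
  [-1/5, 4/5, -1/20, -1/20] . (a_S1, a_S2, a_S3, a_S4) = 1/2
  [-3/20, -1/4, 3/4, -1/5] . (a_S1, a_S2, a_S3, a_S4) = 1/10
  [-9/20, -3/10, -3/20, 1] . (a_S1, a_S2, a_S3, a_S4) = 1/20

Solving yields:
  a_S1 = 54401/56637
  a_S2 = 18461/18879
  a_S3 = 50632/56637
  a_S4 = 554/609

Starting state is S1, so the absorption probability is a_S1 = 54401/56637.

Answer: 54401/56637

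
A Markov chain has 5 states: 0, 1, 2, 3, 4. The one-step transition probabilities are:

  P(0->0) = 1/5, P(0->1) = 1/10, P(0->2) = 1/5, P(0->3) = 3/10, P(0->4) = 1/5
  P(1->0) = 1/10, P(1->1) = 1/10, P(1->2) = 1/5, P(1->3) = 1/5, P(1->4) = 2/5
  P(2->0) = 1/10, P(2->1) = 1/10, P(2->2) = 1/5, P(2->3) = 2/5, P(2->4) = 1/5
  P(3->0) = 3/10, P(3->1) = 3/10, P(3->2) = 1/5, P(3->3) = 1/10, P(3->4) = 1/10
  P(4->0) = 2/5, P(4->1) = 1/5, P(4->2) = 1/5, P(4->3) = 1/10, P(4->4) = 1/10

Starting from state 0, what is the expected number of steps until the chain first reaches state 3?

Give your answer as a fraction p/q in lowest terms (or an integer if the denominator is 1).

Answer: 1800/481

Derivation:
Let h_i = expected steps to first reach 3 from state i.
Boundary: h_3 = 0.
First-step equations for the other states:
  h_0 = 1 + 1/5*h_0 + 1/10*h_1 + 1/5*h_2 + 3/10*h_3 + 1/5*h_4
  h_1 = 1 + 1/10*h_0 + 1/10*h_1 + 1/5*h_2 + 1/5*h_3 + 2/5*h_4
  h_2 = 1 + 1/10*h_0 + 1/10*h_1 + 1/5*h_2 + 2/5*h_3 + 1/5*h_4
  h_4 = 1 + 2/5*h_0 + 1/5*h_1 + 1/5*h_2 + 1/10*h_3 + 1/10*h_4

Substituting h_3 = 0 and rearranging gives the linear system (I - Q) h = 1:
  [4/5, -1/10, -1/5, -1/5] . (h_0, h_1, h_2, h_4) = 1
  [-1/10, 9/10, -1/5, -2/5] . (h_0, h_1, h_2, h_4) = 1
  [-1/10, -1/10, 4/5, -1/5] . (h_0, h_1, h_2, h_4) = 1
  [-2/5, -1/5, -1/5, 9/10] . (h_0, h_1, h_2, h_4) = 1

Solving yields:
  h_0 = 1800/481
  h_1 = 2050/481
  h_2 = 1620/481
  h_4 = 2150/481

Starting state is 0, so the expected hitting time is h_0 = 1800/481.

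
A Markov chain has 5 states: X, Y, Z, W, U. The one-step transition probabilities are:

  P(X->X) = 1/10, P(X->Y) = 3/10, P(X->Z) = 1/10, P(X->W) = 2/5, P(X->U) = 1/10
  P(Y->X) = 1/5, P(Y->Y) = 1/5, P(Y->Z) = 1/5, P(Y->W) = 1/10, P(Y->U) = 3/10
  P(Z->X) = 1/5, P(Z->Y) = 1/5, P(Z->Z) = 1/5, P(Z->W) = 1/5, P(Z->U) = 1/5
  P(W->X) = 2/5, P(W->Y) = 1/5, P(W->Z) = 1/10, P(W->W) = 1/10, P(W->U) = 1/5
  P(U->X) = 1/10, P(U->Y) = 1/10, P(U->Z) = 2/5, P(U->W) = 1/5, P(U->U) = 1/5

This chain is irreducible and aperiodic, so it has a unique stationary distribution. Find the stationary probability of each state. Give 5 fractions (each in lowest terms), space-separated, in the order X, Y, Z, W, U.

The stationary distribution satisfies pi = pi * P, i.e.:
  pi_X = 1/10*pi_X + 1/5*pi_Y + 1/5*pi_Z + 2/5*pi_W + 1/10*pi_U
  pi_Y = 3/10*pi_X + 1/5*pi_Y + 1/5*pi_Z + 1/5*pi_W + 1/10*pi_U
  pi_Z = 1/10*pi_X + 1/5*pi_Y + 1/5*pi_Z + 1/10*pi_W + 2/5*pi_U
  pi_W = 2/5*pi_X + 1/10*pi_Y + 1/5*pi_Z + 1/10*pi_W + 1/5*pi_U
  pi_U = 1/10*pi_X + 3/10*pi_Y + 1/5*pi_Z + 1/5*pi_W + 1/5*pi_U
with normalization: pi_X + pi_Y + pi_Z + pi_W + pi_U = 1.

Using the first 4 balance equations plus normalization, the linear system A*pi = b is:
  [-9/10, 1/5, 1/5, 2/5, 1/10] . pi = 0
  [3/10, -4/5, 1/5, 1/5, 1/10] . pi = 0
  [1/10, 1/5, -4/5, 1/10, 2/5] . pi = 0
  [2/5, 1/10, 1/5, -9/10, 1/5] . pi = 0
  [1, 1, 1, 1, 1] . pi = 1

Solving yields:
  pi_X = 1/5
  pi_Y = 1/5
  pi_Z = 1/5
  pi_W = 1/5
  pi_U = 1/5

Verification (pi * P):
  1/5*1/10 + 1/5*1/5 + 1/5*1/5 + 1/5*2/5 + 1/5*1/10 = 1/5 = pi_X  (ok)
  1/5*3/10 + 1/5*1/5 + 1/5*1/5 + 1/5*1/5 + 1/5*1/10 = 1/5 = pi_Y  (ok)
  1/5*1/10 + 1/5*1/5 + 1/5*1/5 + 1/5*1/10 + 1/5*2/5 = 1/5 = pi_Z  (ok)
  1/5*2/5 + 1/5*1/10 + 1/5*1/5 + 1/5*1/10 + 1/5*1/5 = 1/5 = pi_W  (ok)
  1/5*1/10 + 1/5*3/10 + 1/5*1/5 + 1/5*1/5 + 1/5*1/5 = 1/5 = pi_U  (ok)

Answer: 1/5 1/5 1/5 1/5 1/5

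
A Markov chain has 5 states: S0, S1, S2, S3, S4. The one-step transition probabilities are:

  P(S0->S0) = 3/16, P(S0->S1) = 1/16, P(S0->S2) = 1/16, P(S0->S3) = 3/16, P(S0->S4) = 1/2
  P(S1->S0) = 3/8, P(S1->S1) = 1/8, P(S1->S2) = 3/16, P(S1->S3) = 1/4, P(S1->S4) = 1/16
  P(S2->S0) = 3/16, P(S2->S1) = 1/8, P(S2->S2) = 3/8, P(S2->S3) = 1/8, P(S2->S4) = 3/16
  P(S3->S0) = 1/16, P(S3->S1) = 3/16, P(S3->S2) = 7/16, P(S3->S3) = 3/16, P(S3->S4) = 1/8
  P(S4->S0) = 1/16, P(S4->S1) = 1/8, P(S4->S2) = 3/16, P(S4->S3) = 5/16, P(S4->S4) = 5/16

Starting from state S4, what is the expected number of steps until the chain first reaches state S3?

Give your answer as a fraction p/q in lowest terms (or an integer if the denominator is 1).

Let h_i = expected steps to first reach S3 from state i.
Boundary: h_S3 = 0.
First-step equations for the other states:
  h_S0 = 1 + 3/16*h_S0 + 1/16*h_S1 + 1/16*h_S2 + 3/16*h_S3 + 1/2*h_S4
  h_S1 = 1 + 3/8*h_S0 + 1/8*h_S1 + 3/16*h_S2 + 1/4*h_S3 + 1/16*h_S4
  h_S2 = 1 + 3/16*h_S0 + 1/8*h_S1 + 3/8*h_S2 + 1/8*h_S3 + 3/16*h_S4
  h_S4 = 1 + 1/16*h_S0 + 1/8*h_S1 + 3/16*h_S2 + 5/16*h_S3 + 5/16*h_S4

Substituting h_S3 = 0 and rearranging gives the linear system (I - Q) h = 1:
  [13/16, -1/16, -1/16, -1/2] . (h_S0, h_S1, h_S2, h_S4) = 1
  [-3/8, 7/8, -3/16, -1/16] . (h_S0, h_S1, h_S2, h_S4) = 1
  [-3/16, -1/8, 5/8, -3/16] . (h_S0, h_S1, h_S2, h_S4) = 1
  [-1/16, -1/8, -3/16, 11/16] . (h_S0, h_S1, h_S2, h_S4) = 1

Solving yields:
  h_S0 = 53568/12079
  h_S1 = 53232/12079
  h_S2 = 60640/12079
  h_S4 = 48656/12079

Starting state is S4, so the expected hitting time is h_S4 = 48656/12079.

Answer: 48656/12079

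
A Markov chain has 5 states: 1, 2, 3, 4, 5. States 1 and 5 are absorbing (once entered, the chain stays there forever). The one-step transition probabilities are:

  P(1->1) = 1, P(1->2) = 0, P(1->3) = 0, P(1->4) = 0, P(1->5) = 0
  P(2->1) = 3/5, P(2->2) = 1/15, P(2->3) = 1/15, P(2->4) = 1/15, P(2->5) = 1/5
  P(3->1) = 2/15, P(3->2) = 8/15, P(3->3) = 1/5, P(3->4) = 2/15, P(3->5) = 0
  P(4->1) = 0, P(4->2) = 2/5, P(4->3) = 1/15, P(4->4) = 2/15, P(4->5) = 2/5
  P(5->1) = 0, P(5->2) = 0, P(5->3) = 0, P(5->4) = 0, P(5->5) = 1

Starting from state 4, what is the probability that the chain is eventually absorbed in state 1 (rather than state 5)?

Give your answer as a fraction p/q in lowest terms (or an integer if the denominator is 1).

Answer: 19/49

Derivation:
Let a_i = P(absorbed in 1 | start in state i).
Boundary conditions: a_1 = 1, a_5 = 0.
For each transient state i, a_i = sum_j P(i->j) * a_j:
  a_2 = 3/5*a_1 + 1/15*a_2 + 1/15*a_3 + 1/15*a_4 + 1/5*a_5
  a_3 = 2/15*a_1 + 8/15*a_2 + 1/5*a_3 + 2/15*a_4 + 0*a_5
  a_4 = 0*a_1 + 2/5*a_2 + 1/15*a_3 + 2/15*a_4 + 2/5*a_5

Substituting a_1 = 1 and a_5 = 0, rearrange to (I - Q) a = r where r[i] = P(i -> 1):
  [14/15, -1/15, -1/15] . (a_2, a_3, a_4) = 3/5
  [-8/15, 4/5, -2/15] . (a_2, a_3, a_4) = 2/15
  [-2/5, -1/15, 13/15] . (a_2, a_3, a_4) = 0

Solving yields:
  a_2 = 101/140
  a_3 = 349/490
  a_4 = 19/49

Starting state is 4, so the absorption probability is a_4 = 19/49.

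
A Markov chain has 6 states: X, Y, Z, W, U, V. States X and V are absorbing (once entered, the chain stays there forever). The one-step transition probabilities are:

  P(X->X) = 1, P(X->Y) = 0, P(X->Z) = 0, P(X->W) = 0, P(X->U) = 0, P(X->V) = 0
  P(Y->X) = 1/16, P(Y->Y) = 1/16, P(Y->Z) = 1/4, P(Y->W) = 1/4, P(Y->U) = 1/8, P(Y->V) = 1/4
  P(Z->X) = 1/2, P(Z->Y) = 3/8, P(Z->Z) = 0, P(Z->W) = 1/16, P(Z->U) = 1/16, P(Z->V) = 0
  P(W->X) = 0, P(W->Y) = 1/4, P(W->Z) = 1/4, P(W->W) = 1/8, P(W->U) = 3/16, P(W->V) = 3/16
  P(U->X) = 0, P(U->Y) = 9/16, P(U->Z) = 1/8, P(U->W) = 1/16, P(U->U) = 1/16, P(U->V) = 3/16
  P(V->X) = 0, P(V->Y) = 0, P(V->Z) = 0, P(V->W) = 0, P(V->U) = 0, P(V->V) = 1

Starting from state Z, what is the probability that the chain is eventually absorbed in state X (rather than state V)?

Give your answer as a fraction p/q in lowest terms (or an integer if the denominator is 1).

Let a_i = P(absorbed in X | start in state i).
Boundary conditions: a_X = 1, a_V = 0.
For each transient state i, a_i = sum_j P(i->j) * a_j:
  a_Y = 1/16*a_X + 1/16*a_Y + 1/4*a_Z + 1/4*a_W + 1/8*a_U + 1/4*a_V
  a_Z = 1/2*a_X + 3/8*a_Y + 0*a_Z + 1/16*a_W + 1/16*a_U + 0*a_V
  a_W = 0*a_X + 1/4*a_Y + 1/4*a_Z + 1/8*a_W + 3/16*a_U + 3/16*a_V
  a_U = 0*a_X + 9/16*a_Y + 1/8*a_Z + 1/16*a_W + 1/16*a_U + 3/16*a_V

Substituting a_X = 1 and a_V = 0, rearrange to (I - Q) a = r where r[i] = P(i -> X):
  [15/16, -1/4, -1/4, -1/8] . (a_Y, a_Z, a_W, a_U) = 1/16
  [-3/8, 1, -1/16, -1/16] . (a_Y, a_Z, a_W, a_U) = 1/2
  [-1/4, -1/4, 7/8, -3/16] . (a_Y, a_Z, a_W, a_U) = 0
  [-9/16, -1/8, -1/16, 15/16] . (a_Y, a_Z, a_W, a_U) = 0

Solving yields:
  a_Y = 6231/15311
  a_Z = 21435/30622
  a_W = 6036/15311
  a_U = 5570/15311

Starting state is Z, so the absorption probability is a_Z = 21435/30622.

Answer: 21435/30622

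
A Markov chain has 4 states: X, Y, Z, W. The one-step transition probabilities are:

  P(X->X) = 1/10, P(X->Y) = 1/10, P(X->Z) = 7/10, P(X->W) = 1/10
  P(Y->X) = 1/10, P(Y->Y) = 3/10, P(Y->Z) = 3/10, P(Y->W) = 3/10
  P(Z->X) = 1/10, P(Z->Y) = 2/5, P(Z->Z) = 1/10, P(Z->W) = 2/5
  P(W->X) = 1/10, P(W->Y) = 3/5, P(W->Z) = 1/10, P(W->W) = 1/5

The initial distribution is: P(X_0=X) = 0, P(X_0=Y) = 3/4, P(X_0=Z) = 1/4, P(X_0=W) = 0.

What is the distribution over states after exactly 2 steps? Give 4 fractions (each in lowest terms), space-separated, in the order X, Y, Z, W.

Propagating the distribution step by step (d_{t+1} = d_t * P):
d_0 = (X=0, Y=3/4, Z=1/4, W=0)
  d_1[X] = 0*1/10 + 3/4*1/10 + 1/4*1/10 + 0*1/10 = 1/10
  d_1[Y] = 0*1/10 + 3/4*3/10 + 1/4*2/5 + 0*3/5 = 13/40
  d_1[Z] = 0*7/10 + 3/4*3/10 + 1/4*1/10 + 0*1/10 = 1/4
  d_1[W] = 0*1/10 + 3/4*3/10 + 1/4*2/5 + 0*1/5 = 13/40
d_1 = (X=1/10, Y=13/40, Z=1/4, W=13/40)
  d_2[X] = 1/10*1/10 + 13/40*1/10 + 1/4*1/10 + 13/40*1/10 = 1/10
  d_2[Y] = 1/10*1/10 + 13/40*3/10 + 1/4*2/5 + 13/40*3/5 = 161/400
  d_2[Z] = 1/10*7/10 + 13/40*3/10 + 1/4*1/10 + 13/40*1/10 = 9/40
  d_2[W] = 1/10*1/10 + 13/40*3/10 + 1/4*2/5 + 13/40*1/5 = 109/400
d_2 = (X=1/10, Y=161/400, Z=9/40, W=109/400)

Answer: 1/10 161/400 9/40 109/400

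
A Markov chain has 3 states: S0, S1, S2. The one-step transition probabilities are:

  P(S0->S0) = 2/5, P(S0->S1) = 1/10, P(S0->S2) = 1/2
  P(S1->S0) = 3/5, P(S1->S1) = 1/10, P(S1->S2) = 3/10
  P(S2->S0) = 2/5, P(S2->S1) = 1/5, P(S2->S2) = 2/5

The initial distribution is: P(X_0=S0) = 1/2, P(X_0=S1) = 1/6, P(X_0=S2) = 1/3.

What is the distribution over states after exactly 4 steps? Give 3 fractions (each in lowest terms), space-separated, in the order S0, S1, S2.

Answer: 2143/5000 857/6000 12857/30000

Derivation:
Propagating the distribution step by step (d_{t+1} = d_t * P):
d_0 = (S0=1/2, S1=1/6, S2=1/3)
  d_1[S0] = 1/2*2/5 + 1/6*3/5 + 1/3*2/5 = 13/30
  d_1[S1] = 1/2*1/10 + 1/6*1/10 + 1/3*1/5 = 2/15
  d_1[S2] = 1/2*1/2 + 1/6*3/10 + 1/3*2/5 = 13/30
d_1 = (S0=13/30, S1=2/15, S2=13/30)
  d_2[S0] = 13/30*2/5 + 2/15*3/5 + 13/30*2/5 = 32/75
  d_2[S1] = 13/30*1/10 + 2/15*1/10 + 13/30*1/5 = 43/300
  d_2[S2] = 13/30*1/2 + 2/15*3/10 + 13/30*2/5 = 43/100
d_2 = (S0=32/75, S1=43/300, S2=43/100)
  d_3[S0] = 32/75*2/5 + 43/300*3/5 + 43/100*2/5 = 643/1500
  d_3[S1] = 32/75*1/10 + 43/300*1/10 + 43/100*1/5 = 143/1000
  d_3[S2] = 32/75*1/2 + 43/300*3/10 + 43/100*2/5 = 257/600
d_3 = (S0=643/1500, S1=143/1000, S2=257/600)
  d_4[S0] = 643/1500*2/5 + 143/1000*3/5 + 257/600*2/5 = 2143/5000
  d_4[S1] = 643/1500*1/10 + 143/1000*1/10 + 257/600*1/5 = 857/6000
  d_4[S2] = 643/1500*1/2 + 143/1000*3/10 + 257/600*2/5 = 12857/30000
d_4 = (S0=2143/5000, S1=857/6000, S2=12857/30000)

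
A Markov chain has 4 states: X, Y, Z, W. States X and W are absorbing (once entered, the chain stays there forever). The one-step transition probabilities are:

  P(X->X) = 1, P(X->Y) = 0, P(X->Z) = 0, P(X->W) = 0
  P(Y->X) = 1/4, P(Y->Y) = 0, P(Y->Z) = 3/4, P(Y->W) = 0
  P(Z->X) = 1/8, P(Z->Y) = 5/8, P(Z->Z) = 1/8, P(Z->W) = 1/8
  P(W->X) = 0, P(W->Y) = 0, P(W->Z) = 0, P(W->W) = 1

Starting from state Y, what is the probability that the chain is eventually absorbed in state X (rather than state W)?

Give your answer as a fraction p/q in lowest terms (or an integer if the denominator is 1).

Let a_i = P(absorbed in X | start in state i).
Boundary conditions: a_X = 1, a_W = 0.
For each transient state i, a_i = sum_j P(i->j) * a_j:
  a_Y = 1/4*a_X + 0*a_Y + 3/4*a_Z + 0*a_W
  a_Z = 1/8*a_X + 5/8*a_Y + 1/8*a_Z + 1/8*a_W

Substituting a_X = 1 and a_W = 0, rearrange to (I - Q) a = r where r[i] = P(i -> X):
  [1, -3/4] . (a_Y, a_Z) = 1/4
  [-5/8, 7/8] . (a_Y, a_Z) = 1/8

Solving yields:
  a_Y = 10/13
  a_Z = 9/13

Starting state is Y, so the absorption probability is a_Y = 10/13.

Answer: 10/13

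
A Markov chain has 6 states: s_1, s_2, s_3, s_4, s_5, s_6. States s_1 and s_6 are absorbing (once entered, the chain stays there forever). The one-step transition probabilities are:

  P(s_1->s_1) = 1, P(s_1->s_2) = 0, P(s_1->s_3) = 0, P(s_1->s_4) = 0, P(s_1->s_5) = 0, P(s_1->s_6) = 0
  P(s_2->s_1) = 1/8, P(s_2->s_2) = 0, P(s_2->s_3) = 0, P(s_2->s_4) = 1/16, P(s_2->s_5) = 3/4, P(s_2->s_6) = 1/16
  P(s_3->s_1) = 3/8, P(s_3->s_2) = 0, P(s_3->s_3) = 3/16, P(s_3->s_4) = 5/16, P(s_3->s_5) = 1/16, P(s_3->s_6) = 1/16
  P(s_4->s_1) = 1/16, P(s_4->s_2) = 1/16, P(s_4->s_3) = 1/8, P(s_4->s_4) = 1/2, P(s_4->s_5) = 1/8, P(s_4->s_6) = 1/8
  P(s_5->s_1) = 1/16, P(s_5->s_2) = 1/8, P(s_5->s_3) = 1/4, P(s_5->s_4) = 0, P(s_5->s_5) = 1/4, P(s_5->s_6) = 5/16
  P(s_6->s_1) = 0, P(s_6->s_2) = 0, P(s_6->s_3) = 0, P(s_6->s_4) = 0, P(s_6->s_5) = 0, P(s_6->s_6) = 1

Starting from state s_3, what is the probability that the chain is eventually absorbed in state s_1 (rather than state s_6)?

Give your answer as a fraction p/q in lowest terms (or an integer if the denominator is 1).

Answer: 9349/14192

Derivation:
Let a_i = P(absorbed in s_1 | start in state i).
Boundary conditions: a_s_1 = 1, a_s_6 = 0.
For each transient state i, a_i = sum_j P(i->j) * a_j:
  a_s_2 = 1/8*a_s_1 + 0*a_s_2 + 0*a_s_3 + 1/16*a_s_4 + 3/4*a_s_5 + 1/16*a_s_6
  a_s_3 = 3/8*a_s_1 + 0*a_s_2 + 3/16*a_s_3 + 5/16*a_s_4 + 1/16*a_s_5 + 1/16*a_s_6
  a_s_4 = 1/16*a_s_1 + 1/16*a_s_2 + 1/8*a_s_3 + 1/2*a_s_4 + 1/8*a_s_5 + 1/8*a_s_6
  a_s_5 = 1/16*a_s_1 + 1/8*a_s_2 + 1/4*a_s_3 + 0*a_s_4 + 1/4*a_s_5 + 5/16*a_s_6

Substituting a_s_1 = 1 and a_s_6 = 0, rearrange to (I - Q) a = r where r[i] = P(i -> s_1):
  [1, 0, -1/16, -3/4] . (a_s_2, a_s_3, a_s_4, a_s_5) = 1/8
  [0, 13/16, -5/16, -1/16] . (a_s_2, a_s_3, a_s_4, a_s_5) = 3/8
  [-1/16, -1/8, 1/2, -1/8] . (a_s_2, a_s_3, a_s_4, a_s_5) = 1/16
  [-1/8, -1/4, 0, 3/4] . (a_s_2, a_s_3, a_s_4, a_s_5) = 1/16

Solving yields:
  a_s_2 = 1539/3548
  a_s_3 = 9349/14192
  a_s_4 = 1553/3548
  a_s_5 = 5325/14192

Starting state is s_3, so the absorption probability is a_s_3 = 9349/14192.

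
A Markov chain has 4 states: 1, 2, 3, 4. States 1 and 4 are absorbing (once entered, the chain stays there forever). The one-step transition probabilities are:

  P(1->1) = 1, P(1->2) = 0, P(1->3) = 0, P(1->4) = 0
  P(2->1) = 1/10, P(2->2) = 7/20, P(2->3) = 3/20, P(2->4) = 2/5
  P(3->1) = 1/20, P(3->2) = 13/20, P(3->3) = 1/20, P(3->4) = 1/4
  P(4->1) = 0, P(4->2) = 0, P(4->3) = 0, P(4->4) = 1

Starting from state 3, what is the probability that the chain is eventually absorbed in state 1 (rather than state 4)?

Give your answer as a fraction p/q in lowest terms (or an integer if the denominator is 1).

Answer: 3/16

Derivation:
Let a_i = P(absorbed in 1 | start in state i).
Boundary conditions: a_1 = 1, a_4 = 0.
For each transient state i, a_i = sum_j P(i->j) * a_j:
  a_2 = 1/10*a_1 + 7/20*a_2 + 3/20*a_3 + 2/5*a_4
  a_3 = 1/20*a_1 + 13/20*a_2 + 1/20*a_3 + 1/4*a_4

Substituting a_1 = 1 and a_4 = 0, rearrange to (I - Q) a = r where r[i] = P(i -> 1):
  [13/20, -3/20] . (a_2, a_3) = 1/10
  [-13/20, 19/20] . (a_2, a_3) = 1/20

Solving yields:
  a_2 = 41/208
  a_3 = 3/16

Starting state is 3, so the absorption probability is a_3 = 3/16.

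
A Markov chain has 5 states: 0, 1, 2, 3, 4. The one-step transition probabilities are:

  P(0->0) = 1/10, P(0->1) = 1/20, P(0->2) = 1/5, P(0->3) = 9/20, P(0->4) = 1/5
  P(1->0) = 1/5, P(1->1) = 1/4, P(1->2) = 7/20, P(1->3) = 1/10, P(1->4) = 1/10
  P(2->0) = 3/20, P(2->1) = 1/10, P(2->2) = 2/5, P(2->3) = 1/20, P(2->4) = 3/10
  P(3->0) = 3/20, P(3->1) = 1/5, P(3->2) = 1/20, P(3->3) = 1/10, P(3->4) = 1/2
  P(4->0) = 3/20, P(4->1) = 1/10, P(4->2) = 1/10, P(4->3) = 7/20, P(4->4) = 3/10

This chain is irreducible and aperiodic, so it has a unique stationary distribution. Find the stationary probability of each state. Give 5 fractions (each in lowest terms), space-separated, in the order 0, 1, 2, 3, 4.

Answer: 4751/31830 1427/10610 4173/21220 3467/15915 6403/21220

Derivation:
The stationary distribution satisfies pi = pi * P, i.e.:
  pi_0 = 1/10*pi_0 + 1/5*pi_1 + 3/20*pi_2 + 3/20*pi_3 + 3/20*pi_4
  pi_1 = 1/20*pi_0 + 1/4*pi_1 + 1/10*pi_2 + 1/5*pi_3 + 1/10*pi_4
  pi_2 = 1/5*pi_0 + 7/20*pi_1 + 2/5*pi_2 + 1/20*pi_3 + 1/10*pi_4
  pi_3 = 9/20*pi_0 + 1/10*pi_1 + 1/20*pi_2 + 1/10*pi_3 + 7/20*pi_4
  pi_4 = 1/5*pi_0 + 1/10*pi_1 + 3/10*pi_2 + 1/2*pi_3 + 3/10*pi_4
with normalization: pi_0 + pi_1 + pi_2 + pi_3 + pi_4 = 1.

Using the first 4 balance equations plus normalization, the linear system A*pi = b is:
  [-9/10, 1/5, 3/20, 3/20, 3/20] . pi = 0
  [1/20, -3/4, 1/10, 1/5, 1/10] . pi = 0
  [1/5, 7/20, -3/5, 1/20, 1/10] . pi = 0
  [9/20, 1/10, 1/20, -9/10, 7/20] . pi = 0
  [1, 1, 1, 1, 1] . pi = 1

Solving yields:
  pi_0 = 4751/31830
  pi_1 = 1427/10610
  pi_2 = 4173/21220
  pi_3 = 3467/15915
  pi_4 = 6403/21220

Verification (pi * P):
  4751/31830*1/10 + 1427/10610*1/5 + 4173/21220*3/20 + 3467/15915*3/20 + 6403/21220*3/20 = 4751/31830 = pi_0  (ok)
  4751/31830*1/20 + 1427/10610*1/4 + 4173/21220*1/10 + 3467/15915*1/5 + 6403/21220*1/10 = 1427/10610 = pi_1  (ok)
  4751/31830*1/5 + 1427/10610*7/20 + 4173/21220*2/5 + 3467/15915*1/20 + 6403/21220*1/10 = 4173/21220 = pi_2  (ok)
  4751/31830*9/20 + 1427/10610*1/10 + 4173/21220*1/20 + 3467/15915*1/10 + 6403/21220*7/20 = 3467/15915 = pi_3  (ok)
  4751/31830*1/5 + 1427/10610*1/10 + 4173/21220*3/10 + 3467/15915*1/2 + 6403/21220*3/10 = 6403/21220 = pi_4  (ok)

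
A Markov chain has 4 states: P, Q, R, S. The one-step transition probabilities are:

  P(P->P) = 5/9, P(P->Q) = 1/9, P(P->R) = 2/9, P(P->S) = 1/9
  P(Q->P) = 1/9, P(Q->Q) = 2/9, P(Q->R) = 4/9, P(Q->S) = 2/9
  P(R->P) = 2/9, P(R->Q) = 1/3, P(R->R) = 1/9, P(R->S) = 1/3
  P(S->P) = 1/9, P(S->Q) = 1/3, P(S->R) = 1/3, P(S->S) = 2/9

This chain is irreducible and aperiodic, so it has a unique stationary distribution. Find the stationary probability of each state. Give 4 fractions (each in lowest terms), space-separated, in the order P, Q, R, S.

Answer: 143/562 70/281 153/562 63/281

Derivation:
The stationary distribution satisfies pi = pi * P, i.e.:
  pi_P = 5/9*pi_P + 1/9*pi_Q + 2/9*pi_R + 1/9*pi_S
  pi_Q = 1/9*pi_P + 2/9*pi_Q + 1/3*pi_R + 1/3*pi_S
  pi_R = 2/9*pi_P + 4/9*pi_Q + 1/9*pi_R + 1/3*pi_S
  pi_S = 1/9*pi_P + 2/9*pi_Q + 1/3*pi_R + 2/9*pi_S
with normalization: pi_P + pi_Q + pi_R + pi_S = 1.

Using the first 3 balance equations plus normalization, the linear system A*pi = b is:
  [-4/9, 1/9, 2/9, 1/9] . pi = 0
  [1/9, -7/9, 1/3, 1/3] . pi = 0
  [2/9, 4/9, -8/9, 1/3] . pi = 0
  [1, 1, 1, 1] . pi = 1

Solving yields:
  pi_P = 143/562
  pi_Q = 70/281
  pi_R = 153/562
  pi_S = 63/281

Verification (pi * P):
  143/562*5/9 + 70/281*1/9 + 153/562*2/9 + 63/281*1/9 = 143/562 = pi_P  (ok)
  143/562*1/9 + 70/281*2/9 + 153/562*1/3 + 63/281*1/3 = 70/281 = pi_Q  (ok)
  143/562*2/9 + 70/281*4/9 + 153/562*1/9 + 63/281*1/3 = 153/562 = pi_R  (ok)
  143/562*1/9 + 70/281*2/9 + 153/562*1/3 + 63/281*2/9 = 63/281 = pi_S  (ok)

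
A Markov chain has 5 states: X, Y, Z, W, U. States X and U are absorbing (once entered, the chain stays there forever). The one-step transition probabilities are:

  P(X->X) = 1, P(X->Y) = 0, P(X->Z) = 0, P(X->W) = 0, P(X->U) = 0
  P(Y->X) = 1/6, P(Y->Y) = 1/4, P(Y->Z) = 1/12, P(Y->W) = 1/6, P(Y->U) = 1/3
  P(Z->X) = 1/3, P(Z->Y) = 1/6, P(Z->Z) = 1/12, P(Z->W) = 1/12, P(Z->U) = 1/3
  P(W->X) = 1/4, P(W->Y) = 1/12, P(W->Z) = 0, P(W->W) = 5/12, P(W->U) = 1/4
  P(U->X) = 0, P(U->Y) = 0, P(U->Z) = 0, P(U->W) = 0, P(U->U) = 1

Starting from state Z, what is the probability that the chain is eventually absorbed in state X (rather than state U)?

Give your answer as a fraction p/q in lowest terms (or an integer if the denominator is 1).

Let a_i = P(absorbed in X | start in state i).
Boundary conditions: a_X = 1, a_U = 0.
For each transient state i, a_i = sum_j P(i->j) * a_j:
  a_Y = 1/6*a_X + 1/4*a_Y + 1/12*a_Z + 1/6*a_W + 1/3*a_U
  a_Z = 1/3*a_X + 1/6*a_Y + 1/12*a_Z + 1/12*a_W + 1/3*a_U
  a_W = 1/4*a_X + 1/12*a_Y + 0*a_Z + 5/12*a_W + 1/4*a_U

Substituting a_X = 1 and a_U = 0, rearrange to (I - Q) a = r where r[i] = P(i -> X):
  [3/4, -1/12, -1/6] . (a_Y, a_Z, a_W) = 1/6
  [-1/6, 11/12, -1/12] . (a_Y, a_Z, a_W) = 1/3
  [-1/12, 0, 7/12] . (a_Y, a_Z, a_W) = 1/4

Solving yields:
  a_Y = 251/656
  a_Z = 313/656
  a_W = 317/656

Starting state is Z, so the absorption probability is a_Z = 313/656.

Answer: 313/656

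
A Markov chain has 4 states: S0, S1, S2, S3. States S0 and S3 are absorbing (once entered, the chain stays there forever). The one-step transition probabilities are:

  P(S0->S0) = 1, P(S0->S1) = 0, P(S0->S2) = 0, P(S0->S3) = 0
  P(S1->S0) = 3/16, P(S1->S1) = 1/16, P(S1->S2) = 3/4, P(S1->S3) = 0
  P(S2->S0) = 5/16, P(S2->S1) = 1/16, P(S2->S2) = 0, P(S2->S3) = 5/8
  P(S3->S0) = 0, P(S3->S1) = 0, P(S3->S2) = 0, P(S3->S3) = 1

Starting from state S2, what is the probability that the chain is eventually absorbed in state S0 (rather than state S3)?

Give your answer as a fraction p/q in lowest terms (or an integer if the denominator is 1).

Let a_i = P(absorbed in S0 | start in state i).
Boundary conditions: a_S0 = 1, a_S3 = 0.
For each transient state i, a_i = sum_j P(i->j) * a_j:
  a_S1 = 3/16*a_S0 + 1/16*a_S1 + 3/4*a_S2 + 0*a_S3
  a_S2 = 5/16*a_S0 + 1/16*a_S1 + 0*a_S2 + 5/8*a_S3

Substituting a_S0 = 1 and a_S3 = 0, rearrange to (I - Q) a = r where r[i] = P(i -> S0):
  [15/16, -3/4] . (a_S1, a_S2) = 3/16
  [-1/16, 1] . (a_S1, a_S2) = 5/16

Solving yields:
  a_S1 = 9/19
  a_S2 = 13/38

Starting state is S2, so the absorption probability is a_S2 = 13/38.

Answer: 13/38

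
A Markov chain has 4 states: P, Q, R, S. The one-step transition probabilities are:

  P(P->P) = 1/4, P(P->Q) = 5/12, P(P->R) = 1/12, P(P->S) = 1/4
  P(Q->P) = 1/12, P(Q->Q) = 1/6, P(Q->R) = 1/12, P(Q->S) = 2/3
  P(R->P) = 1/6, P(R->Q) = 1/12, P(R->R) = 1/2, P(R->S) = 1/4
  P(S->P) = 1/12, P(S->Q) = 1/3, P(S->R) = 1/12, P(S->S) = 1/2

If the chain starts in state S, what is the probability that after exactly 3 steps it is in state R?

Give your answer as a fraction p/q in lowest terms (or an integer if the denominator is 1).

Computing P^3 by repeated multiplication:
P^1 =
  P: [1/4, 5/12, 1/12, 1/4]
  Q: [1/12, 1/6, 1/12, 2/3]
  R: [1/6, 1/12, 1/2, 1/4]
  S: [1/12, 1/3, 1/12, 1/2]
P^2 =
  P: [19/144, 19/72, 17/144, 35/72]
  Q: [5/48, 7/24, 17/144, 35/72]
  R: [11/72, 5/24, 7/24, 25/72]
  S: [5/48, 19/72, 17/144, 37/72]
P^3 =
  P: [199/1728, 13/48, 229/1728, 13/27]
  Q: [191/1728, 19/72, 229/1728, 71/144]
  R: [115/864, 103/432, 59/288, 61/144]
  S: [191/1728, 29/108, 229/1728, 211/432]

(P^3)[S -> R] = 229/1728

Answer: 229/1728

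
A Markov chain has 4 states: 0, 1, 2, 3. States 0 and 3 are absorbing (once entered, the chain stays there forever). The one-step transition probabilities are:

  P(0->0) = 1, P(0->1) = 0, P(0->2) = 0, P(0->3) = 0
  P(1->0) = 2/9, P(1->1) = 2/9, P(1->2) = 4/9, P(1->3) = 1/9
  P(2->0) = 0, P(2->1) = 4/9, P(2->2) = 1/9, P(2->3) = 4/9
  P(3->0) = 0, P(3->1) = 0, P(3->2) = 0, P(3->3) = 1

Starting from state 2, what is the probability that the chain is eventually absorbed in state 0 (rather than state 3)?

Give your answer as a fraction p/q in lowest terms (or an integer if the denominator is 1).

Let a_i = P(absorbed in 0 | start in state i).
Boundary conditions: a_0 = 1, a_3 = 0.
For each transient state i, a_i = sum_j P(i->j) * a_j:
  a_1 = 2/9*a_0 + 2/9*a_1 + 4/9*a_2 + 1/9*a_3
  a_2 = 0*a_0 + 4/9*a_1 + 1/9*a_2 + 4/9*a_3

Substituting a_0 = 1 and a_3 = 0, rearrange to (I - Q) a = r where r[i] = P(i -> 0):
  [7/9, -4/9] . (a_1, a_2) = 2/9
  [-4/9, 8/9] . (a_1, a_2) = 0

Solving yields:
  a_1 = 2/5
  a_2 = 1/5

Starting state is 2, so the absorption probability is a_2 = 1/5.

Answer: 1/5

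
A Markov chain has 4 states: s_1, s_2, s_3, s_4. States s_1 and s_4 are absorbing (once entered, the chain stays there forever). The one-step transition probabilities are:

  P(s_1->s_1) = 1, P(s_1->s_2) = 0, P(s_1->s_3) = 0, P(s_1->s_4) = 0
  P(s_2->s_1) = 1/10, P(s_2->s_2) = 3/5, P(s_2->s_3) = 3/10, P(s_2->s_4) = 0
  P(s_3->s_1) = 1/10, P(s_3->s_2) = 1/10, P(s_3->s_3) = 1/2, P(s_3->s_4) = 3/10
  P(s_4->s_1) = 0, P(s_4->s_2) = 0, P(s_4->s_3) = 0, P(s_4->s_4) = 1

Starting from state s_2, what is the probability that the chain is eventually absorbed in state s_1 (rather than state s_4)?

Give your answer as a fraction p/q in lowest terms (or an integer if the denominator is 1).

Answer: 8/17

Derivation:
Let a_i = P(absorbed in s_1 | start in state i).
Boundary conditions: a_s_1 = 1, a_s_4 = 0.
For each transient state i, a_i = sum_j P(i->j) * a_j:
  a_s_2 = 1/10*a_s_1 + 3/5*a_s_2 + 3/10*a_s_3 + 0*a_s_4
  a_s_3 = 1/10*a_s_1 + 1/10*a_s_2 + 1/2*a_s_3 + 3/10*a_s_4

Substituting a_s_1 = 1 and a_s_4 = 0, rearrange to (I - Q) a = r where r[i] = P(i -> s_1):
  [2/5, -3/10] . (a_s_2, a_s_3) = 1/10
  [-1/10, 1/2] . (a_s_2, a_s_3) = 1/10

Solving yields:
  a_s_2 = 8/17
  a_s_3 = 5/17

Starting state is s_2, so the absorption probability is a_s_2 = 8/17.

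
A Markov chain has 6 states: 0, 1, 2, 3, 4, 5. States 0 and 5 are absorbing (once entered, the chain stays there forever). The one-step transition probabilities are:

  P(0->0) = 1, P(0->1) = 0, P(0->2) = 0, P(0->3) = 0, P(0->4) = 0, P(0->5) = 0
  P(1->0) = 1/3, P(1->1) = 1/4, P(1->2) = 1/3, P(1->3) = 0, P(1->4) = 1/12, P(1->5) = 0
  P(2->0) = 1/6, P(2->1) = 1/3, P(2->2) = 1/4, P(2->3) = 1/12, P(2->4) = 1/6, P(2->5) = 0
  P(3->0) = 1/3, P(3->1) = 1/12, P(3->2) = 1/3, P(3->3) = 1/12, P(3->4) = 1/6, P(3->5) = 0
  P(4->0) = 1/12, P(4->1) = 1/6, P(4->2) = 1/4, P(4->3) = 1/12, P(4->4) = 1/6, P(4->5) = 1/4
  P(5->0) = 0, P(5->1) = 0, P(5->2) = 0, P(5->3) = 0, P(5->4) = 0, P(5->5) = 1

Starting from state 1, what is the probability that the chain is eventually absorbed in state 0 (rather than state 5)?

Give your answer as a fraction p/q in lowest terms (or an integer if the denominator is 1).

Answer: 4777/5350

Derivation:
Let a_i = P(absorbed in 0 | start in state i).
Boundary conditions: a_0 = 1, a_5 = 0.
For each transient state i, a_i = sum_j P(i->j) * a_j:
  a_1 = 1/3*a_0 + 1/4*a_1 + 1/3*a_2 + 0*a_3 + 1/12*a_4 + 0*a_5
  a_2 = 1/6*a_0 + 1/3*a_1 + 1/4*a_2 + 1/12*a_3 + 1/6*a_4 + 0*a_5
  a_3 = 1/3*a_0 + 1/12*a_1 + 1/3*a_2 + 1/12*a_3 + 1/6*a_4 + 0*a_5
  a_4 = 1/12*a_0 + 1/6*a_1 + 1/4*a_2 + 1/12*a_3 + 1/6*a_4 + 1/4*a_5

Substituting a_0 = 1 and a_5 = 0, rearrange to (I - Q) a = r where r[i] = P(i -> 0):
  [3/4, -1/3, 0, -1/12] . (a_1, a_2, a_3, a_4) = 1/3
  [-1/3, 3/4, -1/12, -1/6] . (a_1, a_2, a_3, a_4) = 1/6
  [-1/12, -1/3, 11/12, -1/6] . (a_1, a_2, a_3, a_4) = 1/3
  [-1/6, -1/4, -1/12, 5/6] . (a_1, a_2, a_3, a_4) = 1/12

Solving yields:
  a_1 = 4777/5350
  a_2 = 4567/5350
  a_3 = 929/1070
  a_4 = 133/214

Starting state is 1, so the absorption probability is a_1 = 4777/5350.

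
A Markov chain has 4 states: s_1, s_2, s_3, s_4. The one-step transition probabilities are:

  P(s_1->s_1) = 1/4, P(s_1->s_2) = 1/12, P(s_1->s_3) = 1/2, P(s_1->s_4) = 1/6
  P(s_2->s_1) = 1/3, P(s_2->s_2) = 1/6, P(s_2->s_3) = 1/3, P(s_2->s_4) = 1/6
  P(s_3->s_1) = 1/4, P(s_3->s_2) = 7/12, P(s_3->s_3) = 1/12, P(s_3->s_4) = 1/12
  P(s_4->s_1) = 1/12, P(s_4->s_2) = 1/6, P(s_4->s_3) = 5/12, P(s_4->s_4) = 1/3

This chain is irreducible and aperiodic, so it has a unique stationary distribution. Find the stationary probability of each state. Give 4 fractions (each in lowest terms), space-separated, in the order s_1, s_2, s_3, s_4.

Answer: 484/1977 545/1977 614/1977 334/1977

Derivation:
The stationary distribution satisfies pi = pi * P, i.e.:
  pi_s_1 = 1/4*pi_s_1 + 1/3*pi_s_2 + 1/4*pi_s_3 + 1/12*pi_s_4
  pi_s_2 = 1/12*pi_s_1 + 1/6*pi_s_2 + 7/12*pi_s_3 + 1/6*pi_s_4
  pi_s_3 = 1/2*pi_s_1 + 1/3*pi_s_2 + 1/12*pi_s_3 + 5/12*pi_s_4
  pi_s_4 = 1/6*pi_s_1 + 1/6*pi_s_2 + 1/12*pi_s_3 + 1/3*pi_s_4
with normalization: pi_s_1 + pi_s_2 + pi_s_3 + pi_s_4 = 1.

Using the first 3 balance equations plus normalization, the linear system A*pi = b is:
  [-3/4, 1/3, 1/4, 1/12] . pi = 0
  [1/12, -5/6, 7/12, 1/6] . pi = 0
  [1/2, 1/3, -11/12, 5/12] . pi = 0
  [1, 1, 1, 1] . pi = 1

Solving yields:
  pi_s_1 = 484/1977
  pi_s_2 = 545/1977
  pi_s_3 = 614/1977
  pi_s_4 = 334/1977

Verification (pi * P):
  484/1977*1/4 + 545/1977*1/3 + 614/1977*1/4 + 334/1977*1/12 = 484/1977 = pi_s_1  (ok)
  484/1977*1/12 + 545/1977*1/6 + 614/1977*7/12 + 334/1977*1/6 = 545/1977 = pi_s_2  (ok)
  484/1977*1/2 + 545/1977*1/3 + 614/1977*1/12 + 334/1977*5/12 = 614/1977 = pi_s_3  (ok)
  484/1977*1/6 + 545/1977*1/6 + 614/1977*1/12 + 334/1977*1/3 = 334/1977 = pi_s_4  (ok)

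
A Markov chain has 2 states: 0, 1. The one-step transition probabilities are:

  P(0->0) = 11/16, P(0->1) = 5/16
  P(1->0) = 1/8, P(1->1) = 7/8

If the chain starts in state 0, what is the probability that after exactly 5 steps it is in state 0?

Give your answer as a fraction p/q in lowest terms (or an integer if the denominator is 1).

Computing P^5 by repeated multiplication:
P^1 =
  0: [11/16, 5/16]
  1: [1/8, 7/8]
P^2 =
  0: [131/256, 125/256]
  1: [25/128, 103/128]
P^3 =
  0: [1691/4096, 2405/4096]
  1: [481/2048, 1567/2048]
P^4 =
  0: [23411/65536, 42125/65536]
  1: [8425/32768, 24343/32768]
P^5 =
  0: [341771/1048576, 706805/1048576]
  1: [141361/524288, 382927/524288]

(P^5)[0 -> 0] = 341771/1048576

Answer: 341771/1048576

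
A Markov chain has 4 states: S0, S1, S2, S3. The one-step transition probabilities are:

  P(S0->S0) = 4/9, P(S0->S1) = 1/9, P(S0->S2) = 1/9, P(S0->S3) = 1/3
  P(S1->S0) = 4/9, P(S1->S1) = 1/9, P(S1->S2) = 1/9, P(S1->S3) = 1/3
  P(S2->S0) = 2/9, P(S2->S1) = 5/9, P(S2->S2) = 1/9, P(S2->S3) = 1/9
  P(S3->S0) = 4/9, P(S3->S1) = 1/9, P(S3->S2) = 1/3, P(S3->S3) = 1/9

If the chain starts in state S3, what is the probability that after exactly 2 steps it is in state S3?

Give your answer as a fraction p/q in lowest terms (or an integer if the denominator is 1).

Computing P^2 by repeated multiplication:
P^1 =
  S0: [4/9, 1/9, 1/9, 1/3]
  S1: [4/9, 1/9, 1/9, 1/3]
  S2: [2/9, 5/9, 1/9, 1/9]
  S3: [4/9, 1/9, 1/3, 1/9]
P^2 =
  S0: [34/81, 13/81, 5/27, 19/81]
  S1: [34/81, 13/81, 5/27, 19/81]
  S2: [34/81, 13/81, 11/81, 23/81]
  S3: [10/27, 7/27, 11/81, 19/81]

(P^2)[S3 -> S3] = 19/81

Answer: 19/81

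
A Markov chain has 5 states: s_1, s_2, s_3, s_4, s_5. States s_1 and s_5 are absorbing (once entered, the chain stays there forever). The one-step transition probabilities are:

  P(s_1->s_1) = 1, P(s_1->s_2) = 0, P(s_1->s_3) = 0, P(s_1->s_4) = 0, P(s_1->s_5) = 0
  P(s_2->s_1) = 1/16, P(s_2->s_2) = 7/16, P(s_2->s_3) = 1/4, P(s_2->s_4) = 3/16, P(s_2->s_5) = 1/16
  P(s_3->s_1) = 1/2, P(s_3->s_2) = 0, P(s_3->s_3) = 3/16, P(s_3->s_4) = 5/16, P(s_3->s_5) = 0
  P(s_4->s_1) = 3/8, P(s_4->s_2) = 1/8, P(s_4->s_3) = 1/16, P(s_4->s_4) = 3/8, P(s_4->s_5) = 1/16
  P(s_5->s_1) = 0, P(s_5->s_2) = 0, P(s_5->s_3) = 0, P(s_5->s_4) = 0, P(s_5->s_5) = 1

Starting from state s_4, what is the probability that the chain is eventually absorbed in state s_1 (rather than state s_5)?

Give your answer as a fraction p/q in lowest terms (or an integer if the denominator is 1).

Let a_i = P(absorbed in s_1 | start in state i).
Boundary conditions: a_s_1 = 1, a_s_5 = 0.
For each transient state i, a_i = sum_j P(i->j) * a_j:
  a_s_2 = 1/16*a_s_1 + 7/16*a_s_2 + 1/4*a_s_3 + 3/16*a_s_4 + 1/16*a_s_5
  a_s_3 = 1/2*a_s_1 + 0*a_s_2 + 3/16*a_s_3 + 5/16*a_s_4 + 0*a_s_5
  a_s_4 = 3/8*a_s_1 + 1/8*a_s_2 + 1/16*a_s_3 + 3/8*a_s_4 + 1/16*a_s_5

Substituting a_s_1 = 1 and a_s_5 = 0, rearrange to (I - Q) a = r where r[i] = P(i -> s_1):
  [9/16, -1/4, -3/16] . (a_s_2, a_s_3, a_s_4) = 1/16
  [0, 13/16, -5/16] . (a_s_2, a_s_3, a_s_4) = 1/2
  [-1/8, -1/16, 5/8] . (a_s_2, a_s_3, a_s_4) = 3/8

Solving yields:
  a_s_2 = 823/1007
  a_s_3 = 952/1007
  a_s_4 = 864/1007

Starting state is s_4, so the absorption probability is a_s_4 = 864/1007.

Answer: 864/1007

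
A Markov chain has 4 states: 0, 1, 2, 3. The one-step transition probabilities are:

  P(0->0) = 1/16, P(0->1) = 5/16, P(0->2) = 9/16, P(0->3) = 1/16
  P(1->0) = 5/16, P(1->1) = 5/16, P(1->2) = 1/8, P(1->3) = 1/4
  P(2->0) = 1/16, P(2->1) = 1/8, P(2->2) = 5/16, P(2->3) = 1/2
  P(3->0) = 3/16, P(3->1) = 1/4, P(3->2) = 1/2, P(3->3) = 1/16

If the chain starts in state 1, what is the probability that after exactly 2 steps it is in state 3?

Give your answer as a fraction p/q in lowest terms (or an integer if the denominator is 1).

Answer: 45/256

Derivation:
Computing P^2 by repeated multiplication:
P^1 =
  0: [1/16, 5/16, 9/16, 1/16]
  1: [5/16, 5/16, 1/8, 1/4]
  2: [1/16, 1/8, 5/16, 1/2]
  3: [3/16, 1/4, 1/2, 1/16]
P^2 =
  0: [19/128, 13/64, 9/32, 47/128]
  1: [11/64, 35/128, 97/256, 45/256]
  2: [5/32, 57/256, 51/128, 57/256]
  3: [17/128, 55/256, 83/256, 21/64]

(P^2)[1 -> 3] = 45/256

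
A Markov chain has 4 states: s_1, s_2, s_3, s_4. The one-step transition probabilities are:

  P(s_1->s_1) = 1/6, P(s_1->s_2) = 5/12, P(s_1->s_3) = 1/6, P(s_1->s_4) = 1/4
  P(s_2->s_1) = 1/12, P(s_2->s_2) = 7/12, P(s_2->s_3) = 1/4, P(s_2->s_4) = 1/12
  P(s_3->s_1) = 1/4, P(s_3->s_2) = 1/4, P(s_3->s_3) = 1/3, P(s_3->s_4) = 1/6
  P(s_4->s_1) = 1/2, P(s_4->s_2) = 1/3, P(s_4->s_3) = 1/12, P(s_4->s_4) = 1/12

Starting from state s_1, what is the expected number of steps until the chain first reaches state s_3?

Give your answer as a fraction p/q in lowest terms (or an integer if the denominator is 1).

Answer: 1656/323

Derivation:
Let h_i = expected steps to first reach s_3 from state i.
Boundary: h_s_3 = 0.
First-step equations for the other states:
  h_s_1 = 1 + 1/6*h_s_1 + 5/12*h_s_2 + 1/6*h_s_3 + 1/4*h_s_4
  h_s_2 = 1 + 1/12*h_s_1 + 7/12*h_s_2 + 1/4*h_s_3 + 1/12*h_s_4
  h_s_4 = 1 + 1/2*h_s_1 + 1/3*h_s_2 + 1/12*h_s_3 + 1/12*h_s_4

Substituting h_s_3 = 0 and rearranging gives the linear system (I - Q) h = 1:
  [5/6, -5/12, -1/4] . (h_s_1, h_s_2, h_s_4) = 1
  [-1/12, 5/12, -1/12] . (h_s_1, h_s_2, h_s_4) = 1
  [-1/2, -1/3, 11/12] . (h_s_1, h_s_2, h_s_4) = 1

Solving yields:
  h_s_1 = 1656/323
  h_s_2 = 1464/323
  h_s_4 = 1788/323

Starting state is s_1, so the expected hitting time is h_s_1 = 1656/323.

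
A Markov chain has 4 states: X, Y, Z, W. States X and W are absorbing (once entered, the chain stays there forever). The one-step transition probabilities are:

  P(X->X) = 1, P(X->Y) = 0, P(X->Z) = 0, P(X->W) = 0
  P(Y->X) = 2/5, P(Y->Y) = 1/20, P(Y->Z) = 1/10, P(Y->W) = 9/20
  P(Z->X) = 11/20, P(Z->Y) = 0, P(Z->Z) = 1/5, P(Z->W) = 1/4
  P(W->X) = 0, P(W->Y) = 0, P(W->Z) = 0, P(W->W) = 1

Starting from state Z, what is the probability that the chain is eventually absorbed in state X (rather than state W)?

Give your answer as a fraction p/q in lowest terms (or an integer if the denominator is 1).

Let a_i = P(absorbed in X | start in state i).
Boundary conditions: a_X = 1, a_W = 0.
For each transient state i, a_i = sum_j P(i->j) * a_j:
  a_Y = 2/5*a_X + 1/20*a_Y + 1/10*a_Z + 9/20*a_W
  a_Z = 11/20*a_X + 0*a_Y + 1/5*a_Z + 1/4*a_W

Substituting a_X = 1 and a_W = 0, rearrange to (I - Q) a = r where r[i] = P(i -> X):
  [19/20, -1/10] . (a_Y, a_Z) = 2/5
  [0, 4/5] . (a_Y, a_Z) = 11/20

Solving yields:
  a_Y = 75/152
  a_Z = 11/16

Starting state is Z, so the absorption probability is a_Z = 11/16.

Answer: 11/16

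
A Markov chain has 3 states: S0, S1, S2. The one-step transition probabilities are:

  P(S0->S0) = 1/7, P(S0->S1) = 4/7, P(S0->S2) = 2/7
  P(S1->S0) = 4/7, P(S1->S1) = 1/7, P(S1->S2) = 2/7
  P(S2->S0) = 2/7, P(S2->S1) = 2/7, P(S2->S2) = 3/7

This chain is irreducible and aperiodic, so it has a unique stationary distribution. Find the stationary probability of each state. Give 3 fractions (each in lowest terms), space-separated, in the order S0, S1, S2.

The stationary distribution satisfies pi = pi * P, i.e.:
  pi_S0 = 1/7*pi_S0 + 4/7*pi_S1 + 2/7*pi_S2
  pi_S1 = 4/7*pi_S0 + 1/7*pi_S1 + 2/7*pi_S2
  pi_S2 = 2/7*pi_S0 + 2/7*pi_S1 + 3/7*pi_S2
with normalization: pi_S0 + pi_S1 + pi_S2 = 1.

Using the first 2 balance equations plus normalization, the linear system A*pi = b is:
  [-6/7, 4/7, 2/7] . pi = 0
  [4/7, -6/7, 2/7] . pi = 0
  [1, 1, 1] . pi = 1

Solving yields:
  pi_S0 = 1/3
  pi_S1 = 1/3
  pi_S2 = 1/3

Verification (pi * P):
  1/3*1/7 + 1/3*4/7 + 1/3*2/7 = 1/3 = pi_S0  (ok)
  1/3*4/7 + 1/3*1/7 + 1/3*2/7 = 1/3 = pi_S1  (ok)
  1/3*2/7 + 1/3*2/7 + 1/3*3/7 = 1/3 = pi_S2  (ok)

Answer: 1/3 1/3 1/3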